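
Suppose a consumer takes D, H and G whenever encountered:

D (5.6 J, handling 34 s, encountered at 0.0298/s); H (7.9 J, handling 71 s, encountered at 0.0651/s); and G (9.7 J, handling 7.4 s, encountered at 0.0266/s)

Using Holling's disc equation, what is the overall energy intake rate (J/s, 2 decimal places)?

R = (0.0298×5.6 + 0.0651×7.9 + 0.0266×9.7) / (1 + 0.0298×34 + 0.0651×71 + 0.0266×7.4) = 0.9392/6.832 = 0.1375 J/s.

0.14 J/s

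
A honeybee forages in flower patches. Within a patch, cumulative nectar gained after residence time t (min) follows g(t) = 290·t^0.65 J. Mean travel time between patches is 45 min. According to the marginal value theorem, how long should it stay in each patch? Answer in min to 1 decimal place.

Optimal t* satisfies g'(t*) = g(t*)/(T + t*).
g'(t) = 0.65·290·t^-0.35. Setting 0.65·290·t^-0.35 = 290·t^0.65/(45+t) gives 0.65(45+t) = t, so 0.35·t = 0.65×45.
t* = 0.65×45/0.35 = 83.57 min.

83.6 min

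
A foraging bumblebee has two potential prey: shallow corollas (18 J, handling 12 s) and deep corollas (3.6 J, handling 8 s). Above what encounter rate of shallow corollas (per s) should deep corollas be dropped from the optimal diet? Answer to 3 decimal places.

The zero-one rule: include deep corollas iff E₂/h₂ > λE₁/(1+λh₁). Equality gives the switch point.
λE₁h₂ = E₂ + λE₂h₁ ⇒ λ = E₂/(E₁h₂ − E₂h₁) = 3.6/(144 − 43.2) = 0.03571 per s.

0.036 per s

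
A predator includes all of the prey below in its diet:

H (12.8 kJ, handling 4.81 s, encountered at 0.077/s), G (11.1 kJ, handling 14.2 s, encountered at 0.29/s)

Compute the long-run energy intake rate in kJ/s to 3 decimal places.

0.766 kJ/s

R = Σλ_iE_i / (1 + Σλ_ih_i)
Numerator: 0.077×12.8 + 0.29×11.1 = 4.205
Denominator: 1 + 0.077×4.81 + 0.29×14.2 = 5.488
R = 4.205/5.488 = 0.7661 kJ/s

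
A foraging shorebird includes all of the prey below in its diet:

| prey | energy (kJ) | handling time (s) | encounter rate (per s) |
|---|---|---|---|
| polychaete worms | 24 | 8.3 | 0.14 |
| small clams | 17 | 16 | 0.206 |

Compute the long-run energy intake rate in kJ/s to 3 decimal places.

1.257 kJ/s

R = Σλ_iE_i / (1 + Σλ_ih_i)
Numerator: 0.14×24 + 0.206×17 = 6.862
Denominator: 1 + 0.14×8.3 + 0.206×16 = 5.458
R = 6.862/5.458 = 1.257 kJ/s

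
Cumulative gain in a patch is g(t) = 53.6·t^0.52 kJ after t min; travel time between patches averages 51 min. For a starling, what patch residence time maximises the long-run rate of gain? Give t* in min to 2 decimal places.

Optimal t* satisfies g'(t*) = g(t*)/(T + t*).
g'(t) = 0.52·53.6·t^-0.48. Setting 0.52·53.6·t^-0.48 = 53.6·t^0.52/(51+t) gives 0.52(51+t) = t, so 0.48·t = 0.52×51.
t* = 0.52×51/0.48 = 55.25 min.

55.25 min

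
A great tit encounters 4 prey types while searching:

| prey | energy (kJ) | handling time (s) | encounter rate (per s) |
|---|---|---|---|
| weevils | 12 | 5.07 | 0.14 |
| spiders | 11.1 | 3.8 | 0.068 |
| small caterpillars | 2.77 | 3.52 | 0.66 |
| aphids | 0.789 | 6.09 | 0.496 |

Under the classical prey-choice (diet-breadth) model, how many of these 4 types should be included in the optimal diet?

2

Profitabilities (E/h, kJ/s): spiders 2.92, weevils 2.37, small caterpillars 0.787, aphids 0.13. Add prey in this order while the next type's profitability exceeds the intake rate on those already taken.
Rate on top 1: 0.5998. weevils: 2.37 > 0.5998 → include.
Rate on top 2: 1.237. small caterpillars: 0.787 < 1.237 → exclude; stop.
Optimal diet: spiders, weevils — 2 of 4 types.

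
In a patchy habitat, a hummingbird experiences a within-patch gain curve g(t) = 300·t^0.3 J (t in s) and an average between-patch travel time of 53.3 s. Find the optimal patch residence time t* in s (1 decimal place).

22.8 s

Optimal t* satisfies g'(t*) = g(t*)/(T + t*).
g'(t) = 0.3·300·t^-0.7. Setting 0.3·300·t^-0.7 = 300·t^0.3/(53.3+t) gives 0.3(53.3+t) = t, so 0.70·t = 0.3×53.3.
t* = 0.3×53.3/0.70 = 22.84 s.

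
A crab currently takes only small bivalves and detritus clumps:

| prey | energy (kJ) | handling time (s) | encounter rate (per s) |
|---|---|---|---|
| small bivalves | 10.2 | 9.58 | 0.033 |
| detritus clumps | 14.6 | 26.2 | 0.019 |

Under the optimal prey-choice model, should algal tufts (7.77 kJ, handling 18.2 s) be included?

Yes

Intake rate on the current diet: R = (0.033×10.2 + 0.019×14.6) / (1 + 0.033×9.58 + 0.019×26.2) = 0.614/1.814 = 0.3385 kJ/s.
algal tufts: E/h = 7.77/18.2 = 0.4269 kJ/s.
Since 0.4269 > R, including algal tufts increases the long-run rate.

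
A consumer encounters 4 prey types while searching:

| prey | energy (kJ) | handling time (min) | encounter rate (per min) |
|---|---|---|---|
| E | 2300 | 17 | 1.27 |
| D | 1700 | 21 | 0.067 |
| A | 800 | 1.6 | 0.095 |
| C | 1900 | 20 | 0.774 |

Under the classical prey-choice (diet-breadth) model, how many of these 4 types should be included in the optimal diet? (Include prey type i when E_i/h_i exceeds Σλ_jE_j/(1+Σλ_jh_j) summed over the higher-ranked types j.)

Rank by E/h (kJ/min): A 500, E 135, C 95, D 81. Include each in turn until the next type's E/h falls below the running intake rate.
Rate on top 1: 65.97. E: 135 > 65.97 → include.
Rate on top 2: 131.8. C: 95 < 131.8 → exclude; stop.
Optimal diet: A, E — 2 of 4 types.

2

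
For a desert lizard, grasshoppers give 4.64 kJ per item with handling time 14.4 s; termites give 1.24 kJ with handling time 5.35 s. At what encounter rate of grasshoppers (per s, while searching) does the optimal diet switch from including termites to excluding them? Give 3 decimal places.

0.178 per s

At the threshold, the rate on grasshoppers alone equals the profitability of termites: λ·4.64/(1 + λ·14.4) = 1.24/5.35 = 0.2318.
Rearranging, λ(4.64 − 0.2318×14.4) = 0.2318, so λ = 0.2318/1.302 = 0.178 per s.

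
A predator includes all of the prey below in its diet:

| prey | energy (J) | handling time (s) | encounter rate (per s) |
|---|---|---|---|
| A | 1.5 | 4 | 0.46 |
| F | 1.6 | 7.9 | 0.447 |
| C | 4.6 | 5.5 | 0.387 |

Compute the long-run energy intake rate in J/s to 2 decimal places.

0.37 J/s

R = Σλ_iE_i / (1 + Σλ_ih_i)
Numerator: 0.46×1.5 + 0.447×1.6 + 0.387×4.6 = 3.185
Denominator: 1 + 0.46×4 + 0.447×7.9 + 0.387×5.5 = 8.5
R = 3.185/8.5 = 0.3748 J/s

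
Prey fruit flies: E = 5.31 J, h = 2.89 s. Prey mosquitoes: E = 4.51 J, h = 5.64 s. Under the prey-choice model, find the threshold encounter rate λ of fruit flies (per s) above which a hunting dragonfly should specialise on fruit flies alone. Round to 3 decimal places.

The zero-one rule: include mosquitoes iff E₂/h₂ > λE₁/(1+λh₁). Equality gives the switch point.
λE₁h₂ = E₂ + λE₂h₁ ⇒ λ = E₂/(E₁h₂ − E₂h₁) = 4.51/(29.95 − 13.03) = 0.2666 per s.

0.267 per s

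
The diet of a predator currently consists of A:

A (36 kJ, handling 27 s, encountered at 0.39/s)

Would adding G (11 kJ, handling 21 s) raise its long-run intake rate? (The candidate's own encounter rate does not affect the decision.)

No

Intake rate on the current diet: R = (0.39×36) / (1 + 0.39×27) = 14.04/11.53 = 1.218 kJ/s.
Profitability of G: 11/21 = 0.5238 kJ/s.
Since 0.5238 < R, time spent handling G is better spent searching.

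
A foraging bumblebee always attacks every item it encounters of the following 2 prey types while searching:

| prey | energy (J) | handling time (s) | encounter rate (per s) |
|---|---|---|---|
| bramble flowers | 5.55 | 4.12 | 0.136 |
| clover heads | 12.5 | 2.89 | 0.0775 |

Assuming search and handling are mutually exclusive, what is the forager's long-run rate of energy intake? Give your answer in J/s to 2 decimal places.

R = (0.136×5.55 + 0.0775×12.5) / (1 + 0.136×4.12 + 0.0775×2.89) = 1.724/1.784 = 0.966 J/s.

0.97 J/s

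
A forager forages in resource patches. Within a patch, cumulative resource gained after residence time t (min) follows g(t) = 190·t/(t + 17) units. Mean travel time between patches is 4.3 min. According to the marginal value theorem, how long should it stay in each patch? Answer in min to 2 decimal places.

Optimal t* satisfies g'(t*) = g(t*)/(T + t*).
g'(t) = 190·17/(t + 17)². Setting 190·17/(t+17)² = 190t/[(t+17)(4.3+t)] gives 17(4.3+t) = t(t+17), so t² = 17×4.3 = 73.1.
t* = √73.1 = 8.55 min.

8.55 min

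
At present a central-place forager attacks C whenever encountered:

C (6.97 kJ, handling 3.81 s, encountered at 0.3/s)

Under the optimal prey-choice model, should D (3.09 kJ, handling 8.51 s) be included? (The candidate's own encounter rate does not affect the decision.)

No

Intake rate on the current diet: R = (0.3×6.97) / (1 + 0.3×3.81) = 2.091/2.143 = 0.9757 kJ/s.
D: E/h = 3.09/8.51 = 0.3631 kJ/s.
Since 0.3631 < R, time spent handling D is better spent searching.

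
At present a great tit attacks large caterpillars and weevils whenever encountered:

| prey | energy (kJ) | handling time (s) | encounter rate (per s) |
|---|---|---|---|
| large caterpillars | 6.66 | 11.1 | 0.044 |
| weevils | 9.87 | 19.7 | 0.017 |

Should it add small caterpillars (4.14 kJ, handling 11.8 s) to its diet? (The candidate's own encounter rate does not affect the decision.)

Yes

Current rate: (0.044×6.66 + 0.017×9.87)/(1 + 0.044×11.1 + 0.017×19.7) = 0.2527 kJ/s.
small caterpillars: E/h = 4.14/11.8 = 0.3508 kJ/s.
0.3508 > 0.2527, so adding small caterpillars raises the average — include it.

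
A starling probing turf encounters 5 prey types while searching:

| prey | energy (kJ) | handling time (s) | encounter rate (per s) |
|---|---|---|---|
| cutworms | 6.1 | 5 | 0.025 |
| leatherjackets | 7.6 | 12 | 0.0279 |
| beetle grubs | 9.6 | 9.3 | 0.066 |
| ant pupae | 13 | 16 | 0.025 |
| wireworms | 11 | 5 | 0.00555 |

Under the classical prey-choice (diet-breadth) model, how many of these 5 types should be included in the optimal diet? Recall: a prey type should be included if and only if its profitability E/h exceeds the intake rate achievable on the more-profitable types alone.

Profitabilities (E/h, kJ/s): wireworms 2.2, cutworms 1.22, beetle grubs 1.03, ant pupae 0.812, leatherjackets 0.633. Add prey in this order while the next type's profitability exceeds the intake rate on those already taken.
Rate on top 1: 0.0594. cutworms: 1.22 > 0.0594 → include.
Rate on top 2: 0.1853. beetle grubs: 1.03 > 0.1853 → include.
Rate on top 3: 0.4796. ant pupae: 0.812 > 0.4796 → include.
Rate on top 4: 0.541. leatherjackets: 0.633 > 0.541 → include.
Optimal diet: wireworms, cutworms, beetle grubs, ant pupae, leatherjackets — 5 of 5 types.

5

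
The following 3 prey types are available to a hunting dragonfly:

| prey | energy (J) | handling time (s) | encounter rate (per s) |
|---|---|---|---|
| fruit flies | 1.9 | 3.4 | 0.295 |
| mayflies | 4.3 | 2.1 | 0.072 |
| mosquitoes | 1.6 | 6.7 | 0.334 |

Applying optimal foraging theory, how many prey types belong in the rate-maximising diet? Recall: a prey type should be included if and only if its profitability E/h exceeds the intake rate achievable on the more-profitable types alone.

2

Profitabilities (E/h, J/s): mayflies 2.05, fruit flies 0.559, mosquitoes 0.239. Add prey in this order while the next type's profitability exceeds the intake rate on those already taken.
Rate on top 1: 0.2689. fruit flies: 0.559 > 0.2689 → include.
Rate on top 2: 0.4039. mosquitoes: 0.239 < 0.4039 → exclude; stop.
Optimal diet: mayflies, fruit flies — 2 of 3 types.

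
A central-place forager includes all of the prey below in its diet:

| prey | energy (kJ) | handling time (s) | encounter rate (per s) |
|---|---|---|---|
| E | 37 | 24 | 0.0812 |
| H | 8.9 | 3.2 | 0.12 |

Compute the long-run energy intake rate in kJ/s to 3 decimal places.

1.222 kJ/s

R = Σλ_iE_i / (1 + Σλ_ih_i)
Numerator: 0.0812×37 + 0.12×8.9 = 4.072
Denominator: 1 + 0.0812×24 + 0.12×3.2 = 3.333
R = 4.072/3.333 = 1.222 kJ/s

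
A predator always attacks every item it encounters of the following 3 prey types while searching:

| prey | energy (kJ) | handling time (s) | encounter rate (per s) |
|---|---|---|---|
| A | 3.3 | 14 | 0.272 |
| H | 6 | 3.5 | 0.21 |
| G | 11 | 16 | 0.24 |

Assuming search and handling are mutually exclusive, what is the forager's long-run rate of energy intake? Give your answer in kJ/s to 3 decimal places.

R = (0.272×3.3 + 0.21×6 + 0.24×11) / (1 + 0.272×14 + 0.21×3.5 + 0.24×16) = 4.798/9.383 = 0.5113 kJ/s.

0.511 kJ/s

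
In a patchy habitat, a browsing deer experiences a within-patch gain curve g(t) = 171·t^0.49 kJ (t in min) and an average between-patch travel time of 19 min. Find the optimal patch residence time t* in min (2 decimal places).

18.25 min

Maximise g(t)/(T+t): set derivative to zero → g'(t)(T+t) = g(t).
g'(t) = 0.49·171·t^-0.51. Setting 0.49·171·t^-0.51 = 171·t^0.49/(19+t) gives 0.49(19+t) = t, so 0.51·t = 0.49×19.
t* = 0.49×19/0.51 = 18.25 min.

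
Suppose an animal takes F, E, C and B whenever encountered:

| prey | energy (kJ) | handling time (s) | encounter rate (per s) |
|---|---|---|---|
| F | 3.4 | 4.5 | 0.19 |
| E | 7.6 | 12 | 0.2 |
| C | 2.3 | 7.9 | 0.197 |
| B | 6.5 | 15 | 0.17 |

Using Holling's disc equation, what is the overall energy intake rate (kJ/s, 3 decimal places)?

R = Σλ_iE_i / (1 + Σλ_ih_i)
Numerator: 0.19×3.4 + 0.2×7.6 + 0.197×2.3 + 0.17×6.5 = 3.724
Denominator: 1 + 0.19×4.5 + 0.2×12 + 0.197×7.9 + 0.17×15 = 8.361
R = 3.724/8.361 = 0.4454 kJ/s

0.445 kJ/s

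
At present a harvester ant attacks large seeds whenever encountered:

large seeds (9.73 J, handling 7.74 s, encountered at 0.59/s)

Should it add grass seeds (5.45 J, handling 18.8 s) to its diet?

No

On large seeds alone, R = ΣλE/(1+Σλh) = 5.741/5.567 = 1.031 J/s.
Profitability of grass seeds: 5.45/18.8 = 0.2899 J/s.
0.2899 < 1.031, so adding grass seeds would lower the average — exclude it.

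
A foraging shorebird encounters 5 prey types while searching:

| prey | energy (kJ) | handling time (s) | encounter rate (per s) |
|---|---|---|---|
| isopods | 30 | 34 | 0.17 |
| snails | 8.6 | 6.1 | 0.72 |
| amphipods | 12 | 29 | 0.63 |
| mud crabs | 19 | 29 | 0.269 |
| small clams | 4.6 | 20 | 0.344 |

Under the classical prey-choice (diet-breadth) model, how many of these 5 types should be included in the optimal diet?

1

Profitabilities (E/h, kJ/s): snails 1.41, isopods 0.882, mud crabs 0.655, amphipods 0.414, small clams 0.23. Add prey in this order while the next type's profitability exceeds the intake rate on those already taken.
Rate on top 1: 1.148. isopods: 0.882 < 1.148 → exclude; stop.
Optimal diet: snails — 1 of 5 types.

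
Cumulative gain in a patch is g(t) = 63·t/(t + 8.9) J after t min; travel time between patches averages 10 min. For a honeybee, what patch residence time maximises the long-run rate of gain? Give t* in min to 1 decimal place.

9.4 min

Maximise g(t)/(T+t): set derivative to zero → g'(t)(T+t) = g(t).
g'(t) = 63·8.9/(t + 8.9)². Setting 63·8.9/(t+8.9)² = 63t/[(t+8.9)(10+t)] gives 8.9(10+t) = t(t+8.9), so t² = 8.9×10 = 89.
t* = √89 = 9.434 min.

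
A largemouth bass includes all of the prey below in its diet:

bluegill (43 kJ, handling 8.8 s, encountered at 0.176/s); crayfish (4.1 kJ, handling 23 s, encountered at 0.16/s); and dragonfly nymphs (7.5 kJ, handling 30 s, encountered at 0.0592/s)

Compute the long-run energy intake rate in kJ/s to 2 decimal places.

R = Σλ_iE_i / (1 + Σλ_ih_i)
Numerator: 0.176×43 + 0.16×4.1 + 0.0592×7.5 = 8.668
Denominator: 1 + 0.176×8.8 + 0.16×23 + 0.0592×30 = 8.005
R = 8.668/8.005 = 1.083 kJ/s

1.08 kJ/s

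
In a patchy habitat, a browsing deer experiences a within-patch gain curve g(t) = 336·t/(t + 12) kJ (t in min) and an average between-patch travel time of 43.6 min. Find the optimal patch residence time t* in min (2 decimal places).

22.87 min

Optimal t* satisfies g'(t*) = g(t*)/(T + t*).
g'(t) = 336·12/(t + 12)². Setting 336·12/(t+12)² = 336t/[(t+12)(43.6+t)] gives 12(43.6+t) = t(t+12), so t² = 12×43.6 = 523.2.
t* = √523.2 = 22.87 min.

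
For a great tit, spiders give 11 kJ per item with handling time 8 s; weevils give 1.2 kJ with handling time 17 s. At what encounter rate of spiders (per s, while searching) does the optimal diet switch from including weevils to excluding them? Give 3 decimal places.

Drop weevils once their profitability E₂/h₂ falls below the rate achievable on spiders alone: E₂/h₂ = λE₁/(1 + λh₁).
Solve for λ: λE₁h₂ = E₂(1 + λh₁) → λ(E₁h₂ − E₂h₁) = E₂ → λ = E₂/(E₁h₂ − E₂h₁).
λ = 1.2/(11×17 − 1.2×8) = 1.2/177.4 = 0.006764 per s.

0.007 per s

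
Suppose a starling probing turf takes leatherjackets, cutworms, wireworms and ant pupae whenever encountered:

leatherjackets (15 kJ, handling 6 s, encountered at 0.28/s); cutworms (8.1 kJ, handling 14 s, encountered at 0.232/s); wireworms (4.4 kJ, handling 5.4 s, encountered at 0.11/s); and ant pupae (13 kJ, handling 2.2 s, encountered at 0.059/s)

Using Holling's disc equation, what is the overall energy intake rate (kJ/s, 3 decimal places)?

1.102 kJ/s

Energy encountered per unit search time: 0.28×15 + 0.232×8.1 + 0.11×4.4 + 0.059×13 = 7.33 kJ/s.
Handling time per unit search time: 0.28×6 + 0.232×14 + 0.11×5.4 + 0.059×2.2 = 5.652.
Rate = 7.33/(1 + 5.652) = 1.102 kJ/s.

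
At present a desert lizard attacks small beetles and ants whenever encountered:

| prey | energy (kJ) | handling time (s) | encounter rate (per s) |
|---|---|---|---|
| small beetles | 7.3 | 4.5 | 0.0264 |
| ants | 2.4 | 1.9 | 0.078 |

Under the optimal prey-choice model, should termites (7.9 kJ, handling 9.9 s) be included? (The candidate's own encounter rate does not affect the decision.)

Yes

Intake rate on the current diet: R = (0.0264×7.3 + 0.078×2.4) / (1 + 0.0264×4.5 + 0.078×1.9) = 0.3799/1.267 = 0.2999 kJ/s.
termites: E/h = 7.9/9.9 = 0.798 kJ/s.
0.798 > 0.2999, so adding termites raises the average — include it.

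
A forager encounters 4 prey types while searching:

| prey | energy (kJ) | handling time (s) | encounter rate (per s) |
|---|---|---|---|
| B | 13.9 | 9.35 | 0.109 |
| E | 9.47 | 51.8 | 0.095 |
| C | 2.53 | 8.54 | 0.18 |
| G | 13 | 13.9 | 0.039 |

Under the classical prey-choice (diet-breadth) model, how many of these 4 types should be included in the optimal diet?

2

Profitabilities (E/h, kJ/s): B 1.49, G 0.935, C 0.296, E 0.183. Add prey in this order while the next type's profitability exceeds the intake rate on those already taken.
Rate on top 1: 0.7504. G: 0.935 > 0.7504 → include.
Rate on top 2: 0.7895. C: 0.296 < 0.7895 → exclude; stop.
Optimal diet: B, G — 2 of 4 types.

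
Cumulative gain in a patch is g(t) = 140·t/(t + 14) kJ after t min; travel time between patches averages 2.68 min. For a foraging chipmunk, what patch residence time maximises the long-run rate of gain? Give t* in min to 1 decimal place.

Optimal t* satisfies g'(t*) = g(t*)/(T + t*).
g'(t) = 140·14/(t + 14)². Setting 140·14/(t+14)² = 140t/[(t+14)(2.68+t)] gives 14(2.68+t) = t(t+14), so t² = 14×2.68 = 37.52.
t* = √37.52 = 6.125 min.

6.1 min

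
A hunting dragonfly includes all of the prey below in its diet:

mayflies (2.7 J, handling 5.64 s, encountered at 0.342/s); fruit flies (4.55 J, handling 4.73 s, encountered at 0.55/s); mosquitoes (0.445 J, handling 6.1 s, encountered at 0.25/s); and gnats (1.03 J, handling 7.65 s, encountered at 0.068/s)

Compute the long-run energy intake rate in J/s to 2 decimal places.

0.48 J/s

R = (0.342×2.7 + 0.55×4.55 + 0.25×0.445 + 0.068×1.03) / (1 + 0.342×5.64 + 0.55×4.73 + 0.25×6.1 + 0.068×7.65) = 3.607/7.576 = 0.4762 J/s.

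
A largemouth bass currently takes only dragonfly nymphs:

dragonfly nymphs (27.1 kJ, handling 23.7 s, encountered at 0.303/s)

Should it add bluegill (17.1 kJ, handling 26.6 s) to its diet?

Current rate: (0.303×27.1)/(1 + 0.303×23.7) = 1.004 kJ/s.
Profitability of bluegill: 17.1/26.6 = 0.6429 kJ/s.
Since 0.6429 < R, time spent handling bluegill is better spent searching.

No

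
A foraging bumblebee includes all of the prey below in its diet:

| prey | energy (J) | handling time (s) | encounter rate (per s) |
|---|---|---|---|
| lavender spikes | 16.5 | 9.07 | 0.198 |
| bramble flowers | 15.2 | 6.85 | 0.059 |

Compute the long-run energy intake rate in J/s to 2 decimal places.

R = Σλ_iE_i / (1 + Σλ_ih_i)
Numerator: 0.198×16.5 + 0.059×15.2 = 4.164
Denominator: 1 + 0.198×9.07 + 0.059×6.85 = 3.2
R = 4.164/3.2 = 1.301 J/s

1.30 J/s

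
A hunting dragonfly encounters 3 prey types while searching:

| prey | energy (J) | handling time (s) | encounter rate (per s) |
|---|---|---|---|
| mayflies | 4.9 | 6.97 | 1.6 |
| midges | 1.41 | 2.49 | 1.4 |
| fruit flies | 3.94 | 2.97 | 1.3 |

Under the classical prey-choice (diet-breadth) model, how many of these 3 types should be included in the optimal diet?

Rank by E/h (J/s): fruit flies 1.33, mayflies 0.703, midges 0.566. Include each in turn until the next type's E/h falls below the running intake rate.
Rate on top 1: 1.054. mayflies: 0.703 < 1.054 → exclude; stop.
Optimal diet: fruit flies — 1 of 3 types.

1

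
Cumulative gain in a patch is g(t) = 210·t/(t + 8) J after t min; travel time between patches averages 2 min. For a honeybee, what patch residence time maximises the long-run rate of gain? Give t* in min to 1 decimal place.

Maximise g(t)/(T+t): set derivative to zero → g'(t)(T+t) = g(t).
g'(t) = 210·8/(t + 8)². Setting 210·8/(t+8)² = 210t/[(t+8)(2+t)] gives 8(2+t) = t(t+8), so t² = 8×2 = 16.
t* = √16 = 4 min.

4.0 min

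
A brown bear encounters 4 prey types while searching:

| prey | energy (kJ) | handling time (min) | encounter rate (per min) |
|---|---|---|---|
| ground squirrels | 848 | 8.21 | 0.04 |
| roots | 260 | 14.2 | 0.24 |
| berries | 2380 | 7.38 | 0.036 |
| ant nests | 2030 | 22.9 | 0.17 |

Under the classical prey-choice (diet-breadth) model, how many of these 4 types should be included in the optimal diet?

3

Rank by E/h (kJ/min): berries 322, ground squirrels 103, ant nests 88.6, roots 18.3. Include each in turn until the next type's E/h falls below the running intake rate.
Rate on top 1: 67.69. ground squirrels: 103 > 67.69 → include.
Rate on top 2: 75.03. ant nests: 88.6 > 75.03 → include.
Rate on top 3: 84.69. roots: 18.3 < 84.69 → exclude; stop.
Optimal diet: berries, ground squirrels, ant nests — 3 of 4 types.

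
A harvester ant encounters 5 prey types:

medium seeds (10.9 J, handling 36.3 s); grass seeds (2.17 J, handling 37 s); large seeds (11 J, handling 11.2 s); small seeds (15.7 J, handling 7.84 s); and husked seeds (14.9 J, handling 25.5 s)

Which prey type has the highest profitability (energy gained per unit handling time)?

Profitability E/h (J/s): medium seeds = 10.9/36.3 = 0.3, grass seeds = 2.17/37 = 0.0586, large seeds = 11/11.2 = 0.982, small seeds = 15.7/7.84 = 2, husked seeds = 14.9/25.5 = 0.584.
Ranked: small seeds > large seeds > husked seeds > medium seeds > grass seeds.

small seeds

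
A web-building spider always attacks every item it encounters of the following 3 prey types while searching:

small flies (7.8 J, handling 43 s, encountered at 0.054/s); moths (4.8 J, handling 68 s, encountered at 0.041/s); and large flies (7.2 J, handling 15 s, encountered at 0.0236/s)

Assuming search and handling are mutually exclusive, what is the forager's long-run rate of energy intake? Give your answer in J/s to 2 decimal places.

0.12 J/s

R = (0.054×7.8 + 0.041×4.8 + 0.0236×7.2) / (1 + 0.054×43 + 0.041×68 + 0.0236×15) = 0.7879/6.464 = 0.1219 J/s.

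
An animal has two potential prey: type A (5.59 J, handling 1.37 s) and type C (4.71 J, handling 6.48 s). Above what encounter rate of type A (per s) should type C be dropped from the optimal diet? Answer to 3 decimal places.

0.158 per s

The zero-one rule: include type C iff E₂/h₂ > λE₁/(1+λh₁). Equality gives the switch point.
λE₁h₂ = E₂ + λE₂h₁ ⇒ λ = E₂/(E₁h₂ − E₂h₁) = 4.71/(36.22 − 6.453) = 0.1582 per s.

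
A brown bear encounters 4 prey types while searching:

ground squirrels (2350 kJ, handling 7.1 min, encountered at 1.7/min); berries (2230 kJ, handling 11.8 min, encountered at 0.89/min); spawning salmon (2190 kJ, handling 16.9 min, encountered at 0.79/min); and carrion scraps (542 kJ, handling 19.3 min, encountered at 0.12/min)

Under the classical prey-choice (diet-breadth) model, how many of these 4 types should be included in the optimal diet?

1

Profitabilities (E/h, kJ/min): ground squirrels 331, berries 189, spawning salmon 130, carrion scraps 28.1. Add prey in this order while the next type's profitability exceeds the intake rate on those already taken.
Rate on top 1: 305.7. berries: 189 < 305.7 → exclude; stop.
Optimal diet: ground squirrels — 1 of 4 types.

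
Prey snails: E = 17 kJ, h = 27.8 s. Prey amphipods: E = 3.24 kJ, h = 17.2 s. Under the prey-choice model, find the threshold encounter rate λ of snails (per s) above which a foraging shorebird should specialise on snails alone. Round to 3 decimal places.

0.016 per s

The zero-one rule: include amphipods iff E₂/h₂ > λE₁/(1+λh₁). Equality gives the switch point.
λE₁h₂ = E₂ + λE₂h₁ ⇒ λ = E₂/(E₁h₂ − E₂h₁) = 3.24/(292.4 − 90.07) = 0.01601 per s.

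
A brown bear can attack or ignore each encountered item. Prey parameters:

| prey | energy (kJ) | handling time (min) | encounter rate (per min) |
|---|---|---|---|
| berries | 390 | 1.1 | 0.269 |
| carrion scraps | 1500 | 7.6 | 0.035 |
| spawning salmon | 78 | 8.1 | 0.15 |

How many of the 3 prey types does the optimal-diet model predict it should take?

2

Profitabilities (E/h, kJ/min): berries 355, carrion scraps 197, spawning salmon 9.63. Add prey in this order while the next type's profitability exceeds the intake rate on those already taken.
Rate on top 1: 80.96. carrion scraps: 197 > 80.96 → include.
Rate on top 2: 100.8. spawning salmon: 9.63 < 100.8 → exclude; stop.
Optimal diet: berries, carrion scraps — 2 of 3 types.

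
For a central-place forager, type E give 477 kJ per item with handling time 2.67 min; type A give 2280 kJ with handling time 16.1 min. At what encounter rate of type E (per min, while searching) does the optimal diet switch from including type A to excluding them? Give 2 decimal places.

1.43 per min

Drop type A once their profitability E₂/h₂ falls below the rate achievable on type E alone: E₂/h₂ = λE₁/(1 + λh₁).
Solve for λ: λE₁h₂ = E₂(1 + λh₁) → λ(E₁h₂ − E₂h₁) = E₂ → λ = E₂/(E₁h₂ − E₂h₁).
λ = 2280/(477×16.1 − 2280×2.67) = 2280/1592 = 1.432 per min.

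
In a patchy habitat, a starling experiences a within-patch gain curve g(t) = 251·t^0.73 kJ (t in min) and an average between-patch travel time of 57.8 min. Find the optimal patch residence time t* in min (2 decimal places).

By the marginal value theorem, leave when the instantaneous gain rate g'(t) equals the habitat-wide average g(t)/(T + t).
g'(t) = 0.73·251·t^-0.27. Setting 0.73·251·t^-0.27 = 251·t^0.73/(57.8+t) gives 0.73(57.8+t) = t, so 0.27·t = 0.73×57.8.
t* = 0.73×57.8/0.27 = 156.3 min.

156.27 min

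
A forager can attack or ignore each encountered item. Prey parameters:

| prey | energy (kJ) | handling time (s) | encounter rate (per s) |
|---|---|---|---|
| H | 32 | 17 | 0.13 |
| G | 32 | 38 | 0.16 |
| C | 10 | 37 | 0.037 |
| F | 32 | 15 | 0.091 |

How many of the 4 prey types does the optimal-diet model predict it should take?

E/h in descending order: F 2.13, H 1.88, G 0.842, C 0.27 kJ/s. The optimal diet is the largest prefix of this list for which every included type satisfies E_i/h_i > R on the types above it.
Rate on top 1: 1.231. H: 1.88 > 1.231 → include.
Rate on top 2: 1.546. G: 0.842 < 1.546 → exclude; stop.
Optimal diet: F, H — 2 of 4 types.

2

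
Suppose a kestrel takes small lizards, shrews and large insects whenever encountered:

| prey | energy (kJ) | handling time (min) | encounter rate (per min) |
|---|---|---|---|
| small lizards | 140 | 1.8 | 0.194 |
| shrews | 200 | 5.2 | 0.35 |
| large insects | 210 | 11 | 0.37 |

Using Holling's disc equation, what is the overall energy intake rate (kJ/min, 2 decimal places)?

Energy encountered per unit search time: 0.194×140 + 0.35×200 + 0.37×210 = 174.9 kJ/min.
Handling time per unit search time: 0.194×1.8 + 0.35×5.2 + 0.37×11 = 6.239.
Rate = 174.9/(1 + 6.239) = 24.15 kJ/min.

24.15 kJ/min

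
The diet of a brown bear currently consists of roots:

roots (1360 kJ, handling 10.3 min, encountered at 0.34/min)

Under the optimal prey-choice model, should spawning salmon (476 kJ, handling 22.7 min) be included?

Current rate: (0.34×1360)/(1 + 0.34×10.3) = 102.7 kJ/min.
Profitability of spawning salmon: 476/22.7 = 20.97 kJ/min.
Since 20.97 < R, time spent handling spawning salmon is better spent searching.

No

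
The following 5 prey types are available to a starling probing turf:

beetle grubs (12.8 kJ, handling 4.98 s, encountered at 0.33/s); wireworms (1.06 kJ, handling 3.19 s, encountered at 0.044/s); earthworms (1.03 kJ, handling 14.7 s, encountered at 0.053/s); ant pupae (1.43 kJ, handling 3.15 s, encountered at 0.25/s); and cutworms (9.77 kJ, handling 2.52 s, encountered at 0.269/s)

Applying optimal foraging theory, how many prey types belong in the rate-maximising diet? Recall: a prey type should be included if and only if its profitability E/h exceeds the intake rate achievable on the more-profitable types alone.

2

Rank by E/h (kJ/s): cutworms 3.88, beetle grubs 2.57, ant pupae 0.454, wireworms 0.332, earthworms 0.0701. Include each in turn until the next type's E/h falls below the running intake rate.
Rate on top 1: 1.566. beetle grubs: 2.57 > 1.566 → include.
Rate on top 2: 2.063. ant pupae: 0.454 < 2.063 → exclude; stop.
Optimal diet: cutworms, beetle grubs — 2 of 5 types.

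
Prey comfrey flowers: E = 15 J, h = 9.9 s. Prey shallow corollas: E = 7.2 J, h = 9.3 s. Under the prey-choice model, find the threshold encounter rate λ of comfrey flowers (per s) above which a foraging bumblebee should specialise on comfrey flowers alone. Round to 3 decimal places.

0.106 per s

The zero-one rule: include shallow corollas iff E₂/h₂ > λE₁/(1+λh₁). Equality gives the switch point.
λE₁h₂ = E₂ + λE₂h₁ ⇒ λ = E₂/(E₁h₂ − E₂h₁) = 7.2/(139.5 − 71.28) = 0.1055 per s.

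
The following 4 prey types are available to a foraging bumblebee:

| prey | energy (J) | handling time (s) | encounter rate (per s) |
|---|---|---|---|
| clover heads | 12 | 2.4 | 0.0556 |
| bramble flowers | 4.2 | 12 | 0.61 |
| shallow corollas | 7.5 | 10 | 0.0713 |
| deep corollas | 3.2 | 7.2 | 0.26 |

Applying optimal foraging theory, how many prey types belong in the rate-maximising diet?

E/h in descending order: clover heads 5, shallow corollas 0.75, deep corollas 0.444, bramble flowers 0.35 J/s. The optimal diet is the largest prefix of this list for which every included type satisfies E_i/h_i > R on the types above it.
Rate on top 1: 0.5887. shallow corollas: 0.75 > 0.5887 → include.
Rate on top 2: 0.651. deep corollas: 0.444 < 0.651 → exclude; stop.
Optimal diet: clover heads, shallow corollas — 2 of 4 types.

2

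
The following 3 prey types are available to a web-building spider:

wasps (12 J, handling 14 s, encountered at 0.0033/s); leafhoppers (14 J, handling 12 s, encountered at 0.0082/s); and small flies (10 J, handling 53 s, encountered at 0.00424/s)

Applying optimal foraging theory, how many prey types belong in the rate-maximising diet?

Profitabilities (E/h, J/s): leafhoppers 1.17, wasps 0.857, small flies 0.189. Add prey in this order while the next type's profitability exceeds the intake rate on those already taken.
Rate on top 1: 0.1045. wasps: 0.857 > 0.1045 → include.
Rate on top 2: 0.1349. small flies: 0.189 > 0.1349 → include.
Optimal diet: leafhoppers, wasps, small flies — 3 of 3 types.

3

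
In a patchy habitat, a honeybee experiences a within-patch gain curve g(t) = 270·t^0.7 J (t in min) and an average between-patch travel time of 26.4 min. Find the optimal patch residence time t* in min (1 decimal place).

Optimal t* satisfies g'(t*) = g(t*)/(T + t*).
g'(t) = 0.7·270·t^-0.3. Setting 0.7·270·t^-0.3 = 270·t^0.7/(26.4+t) gives 0.7(26.4+t) = t, so 0.30·t = 0.7×26.4.
t* = 0.7×26.4/0.30 = 61.6 min.

61.6 min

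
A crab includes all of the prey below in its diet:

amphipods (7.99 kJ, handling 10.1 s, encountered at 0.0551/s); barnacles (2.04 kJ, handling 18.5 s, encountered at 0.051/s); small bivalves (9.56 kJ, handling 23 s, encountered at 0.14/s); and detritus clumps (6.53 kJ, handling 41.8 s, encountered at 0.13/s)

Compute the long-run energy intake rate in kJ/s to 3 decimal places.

R = (0.0551×7.99 + 0.051×2.04 + 0.14×9.56 + 0.13×6.53) / (1 + 0.0551×10.1 + 0.051×18.5 + 0.14×23 + 0.13×41.8) = 2.732/11.15 = 0.2449 kJ/s.

0.245 kJ/s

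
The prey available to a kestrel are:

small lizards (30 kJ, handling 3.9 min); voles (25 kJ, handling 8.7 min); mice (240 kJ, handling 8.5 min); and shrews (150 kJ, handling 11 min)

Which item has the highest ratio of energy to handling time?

In descending order of E/h:
mice: 240/8.5 = 28.2 kJ/min
shrews: 150/11 = 13.6 kJ/min
small lizards: 30/3.9 = 7.69 kJ/min
voles: 25/8.7 = 2.87 kJ/min

mice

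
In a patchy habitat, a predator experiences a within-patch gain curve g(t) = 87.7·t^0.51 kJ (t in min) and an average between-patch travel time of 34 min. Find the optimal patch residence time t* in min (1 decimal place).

35.4 min

By the marginal value theorem, leave when the instantaneous gain rate g'(t) equals the habitat-wide average g(t)/(T + t).
g'(t) = 0.51·87.7·t^-0.49. Setting 0.51·87.7·t^-0.49 = 87.7·t^0.51/(34+t) gives 0.51(34+t) = t, so 0.49·t = 0.51×34.
t* = 0.51×34/0.49 = 35.39 min.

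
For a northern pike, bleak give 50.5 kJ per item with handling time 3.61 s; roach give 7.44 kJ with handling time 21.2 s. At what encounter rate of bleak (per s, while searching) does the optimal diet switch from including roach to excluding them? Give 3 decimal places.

0.007 per s

The zero-one rule: include roach iff E₂/h₂ > λE₁/(1+λh₁). Equality gives the switch point.
λE₁h₂ = E₂ + λE₂h₁ ⇒ λ = E₂/(E₁h₂ − E₂h₁) = 7.44/(1071 − 26.86) = 0.007128 per s.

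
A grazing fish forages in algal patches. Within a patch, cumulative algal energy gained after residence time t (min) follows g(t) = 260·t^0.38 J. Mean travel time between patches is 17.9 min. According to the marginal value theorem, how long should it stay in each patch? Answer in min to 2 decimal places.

Optimal t* satisfies g'(t*) = g(t*)/(T + t*).
g'(t) = 0.38·260·t^-0.62. Setting 0.38·260·t^-0.62 = 260·t^0.38/(17.9+t) gives 0.38(17.9+t) = t, so 0.62·t = 0.38×17.9.
t* = 0.38×17.9/0.62 = 10.97 min.

10.97 min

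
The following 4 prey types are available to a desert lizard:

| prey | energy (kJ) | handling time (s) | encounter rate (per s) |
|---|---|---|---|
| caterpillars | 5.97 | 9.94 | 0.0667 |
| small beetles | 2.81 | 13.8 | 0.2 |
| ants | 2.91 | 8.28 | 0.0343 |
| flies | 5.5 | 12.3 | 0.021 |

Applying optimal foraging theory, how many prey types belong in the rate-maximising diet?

3

Rank by E/h (kJ/s): caterpillars 0.601, flies 0.447, ants 0.351, small beetles 0.204. Include each in turn until the next type's E/h falls below the running intake rate.
Rate on top 1: 0.2394. flies: 0.447 > 0.2394 → include.
Rate on top 2: 0.2674. ants: 0.351 > 0.2674 → include.
Rate on top 3: 0.2782. small beetles: 0.204 < 0.2782 → exclude; stop.
Optimal diet: caterpillars, flies, ants — 3 of 4 types.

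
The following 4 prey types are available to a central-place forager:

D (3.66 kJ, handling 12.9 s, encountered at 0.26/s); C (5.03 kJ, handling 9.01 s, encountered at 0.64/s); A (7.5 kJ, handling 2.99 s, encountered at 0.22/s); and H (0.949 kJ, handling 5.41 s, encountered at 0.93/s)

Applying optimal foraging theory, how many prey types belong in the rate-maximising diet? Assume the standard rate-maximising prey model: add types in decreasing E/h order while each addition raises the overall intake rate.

Profitabilities (E/h, kJ/s): A 2.51, C 0.558, D 0.284, H 0.175. Add prey in this order while the next type's profitability exceeds the intake rate on those already taken.
Rate on top 1: 0.9953. C: 0.558 < 0.9953 → exclude; stop.
Optimal diet: A — 1 of 4 types.

1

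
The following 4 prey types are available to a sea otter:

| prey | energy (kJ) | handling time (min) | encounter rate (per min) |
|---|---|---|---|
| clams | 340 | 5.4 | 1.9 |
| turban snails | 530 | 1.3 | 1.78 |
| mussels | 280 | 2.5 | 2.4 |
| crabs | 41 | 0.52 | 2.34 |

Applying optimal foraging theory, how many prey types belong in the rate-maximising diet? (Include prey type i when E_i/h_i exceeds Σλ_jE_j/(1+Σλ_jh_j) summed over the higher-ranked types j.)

Profitabilities (E/h, kJ/min): turban snails 408, mussels 112, crabs 78.8, clams 63. Add prey in this order while the next type's profitability exceeds the intake rate on those already taken.
Rate on top 1: 284.7. mussels: 112 < 284.7 → exclude; stop.
Optimal diet: turban snails — 1 of 4 types.

1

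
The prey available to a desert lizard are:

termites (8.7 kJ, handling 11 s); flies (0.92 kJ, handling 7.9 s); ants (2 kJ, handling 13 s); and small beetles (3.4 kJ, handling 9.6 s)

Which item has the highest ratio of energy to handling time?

termites

Profitability E/h (kJ/s): termites = 8.7/11 = 0.791, flies = 0.92/7.9 = 0.116, ants = 2/13 = 0.154, small beetles = 3.4/9.6 = 0.354.
Ranked: termites > small beetles > ants > flies.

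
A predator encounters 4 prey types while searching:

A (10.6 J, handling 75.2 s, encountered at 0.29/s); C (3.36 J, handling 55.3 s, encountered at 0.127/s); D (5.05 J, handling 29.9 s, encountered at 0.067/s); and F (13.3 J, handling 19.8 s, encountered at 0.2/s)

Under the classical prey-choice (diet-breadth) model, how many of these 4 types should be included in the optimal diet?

1

E/h in descending order: F 0.672, D 0.169, A 0.141, C 0.0608 J/s. The optimal diet is the largest prefix of this list for which every included type satisfies E_i/h_i > R on the types above it.
Rate on top 1: 0.5363. D: 0.169 < 0.5363 → exclude; stop.
Optimal diet: F — 1 of 4 types.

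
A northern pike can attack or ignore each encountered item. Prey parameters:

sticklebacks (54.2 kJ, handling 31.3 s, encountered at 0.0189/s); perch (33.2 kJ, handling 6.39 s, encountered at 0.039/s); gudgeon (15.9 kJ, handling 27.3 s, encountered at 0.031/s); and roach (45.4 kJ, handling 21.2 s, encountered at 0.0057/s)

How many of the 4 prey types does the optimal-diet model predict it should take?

3

Profitabilities (E/h, kJ/s): perch 5.2, roach 2.14, sticklebacks 1.73, gudgeon 0.582. Add prey in this order while the next type's profitability exceeds the intake rate on those already taken.
Rate on top 1: 1.036. roach: 2.14 > 1.036 → include.
Rate on top 2: 1.134. sticklebacks: 1.73 > 1.134 → include.
Rate on top 3: 1.314. gudgeon: 0.582 < 1.314 → exclude; stop.
Optimal diet: perch, roach, sticklebacks — 3 of 4 types.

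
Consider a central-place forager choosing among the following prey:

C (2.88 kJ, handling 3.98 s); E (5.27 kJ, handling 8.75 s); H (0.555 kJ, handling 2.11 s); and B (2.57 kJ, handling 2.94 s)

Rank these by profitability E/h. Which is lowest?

In descending order of E/h:
B: 2.57/2.94 = 0.874 kJ/s
C: 2.88/3.98 = 0.724 kJ/s
E: 5.27/8.75 = 0.602 kJ/s
H: 0.555/2.11 = 0.263 kJ/s

H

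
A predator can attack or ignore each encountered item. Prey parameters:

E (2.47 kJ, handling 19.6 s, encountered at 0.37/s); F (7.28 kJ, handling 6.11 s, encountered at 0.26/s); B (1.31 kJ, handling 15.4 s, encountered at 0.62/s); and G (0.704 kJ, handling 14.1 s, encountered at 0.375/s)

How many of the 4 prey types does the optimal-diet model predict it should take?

1

Profitabilities (E/h, kJ/s): F 1.19, E 0.126, B 0.0851, G 0.0499. Add prey in this order while the next type's profitability exceeds the intake rate on those already taken.
Rate on top 1: 0.7312. E: 0.126 < 0.7312 → exclude; stop.
Optimal diet: F — 1 of 4 types.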